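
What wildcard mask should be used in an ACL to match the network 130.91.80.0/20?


Subnet mask: 255.255.240.0
Wildcard = 255.255.255.255 - subnet mask
255 - 255 = 0
255 - 255 = 0
255 - 240 = 15
255 - 0 = 255
Wildcard: 0.0.15.255


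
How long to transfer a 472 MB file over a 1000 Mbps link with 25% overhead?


Effective throughput = 1000 * (1 - 25/100) = 750 Mbps
File size in Mb = 472 * 8 = 3776 Mb
Time = 3776 / 750
Time = 5.0347 seconds


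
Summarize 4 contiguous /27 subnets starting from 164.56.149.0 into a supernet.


Original prefix: /27
Number of subnets: 4 = 2^2
New prefix = 27 - 2 = 25
Supernet: 164.56.149.0/25


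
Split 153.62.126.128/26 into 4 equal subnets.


New prefix = 26 + 2 = 28
Each subnet has 16 addresses
  153.62.126.128/28
  153.62.126.144/28
  153.62.126.160/28
  153.62.126.176/28
Subnets: 153.62.126.128/28, 153.62.126.144/28, 153.62.126.160/28, 153.62.126.176/28


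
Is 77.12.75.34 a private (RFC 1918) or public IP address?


RFC 1918 private ranges:
  10.0.0.0/8 (10.0.0.0 - 10.255.255.255)
  172.16.0.0/12 (172.16.0.0 - 172.31.255.255)
  192.168.0.0/16 (192.168.0.0 - 192.168.255.255)
Public (not in any RFC 1918 range)


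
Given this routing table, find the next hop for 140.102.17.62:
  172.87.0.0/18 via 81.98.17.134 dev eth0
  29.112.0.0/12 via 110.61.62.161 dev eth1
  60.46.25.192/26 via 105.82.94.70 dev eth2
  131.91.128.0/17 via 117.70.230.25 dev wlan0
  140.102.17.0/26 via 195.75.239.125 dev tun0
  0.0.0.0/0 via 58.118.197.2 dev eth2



Longest prefix match for 140.102.17.62:
  /18 172.87.0.0: no
  /12 29.112.0.0: no
  /26 60.46.25.192: no
  /17 131.91.128.0: no
  /26 140.102.17.0: MATCH
  /0 0.0.0.0: MATCH
Selected: next-hop 195.75.239.125 via tun0 (matched /26)


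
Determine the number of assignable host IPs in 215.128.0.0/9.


Host bits = 32 - 9 = 23
Total addresses = 2^23 = 8388608
Usable = total - 2 (network and broadcast)
Usable hosts: 8388606


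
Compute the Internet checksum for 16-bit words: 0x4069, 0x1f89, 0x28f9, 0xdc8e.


Sum all words (with carry folding):
+ 0x4069 = 0x4069
+ 0x1f89 = 0x5ff2
+ 0x28f9 = 0x88eb
+ 0xdc8e = 0x657a
One's complement: ~0x657a
Checksum = 0x9a85


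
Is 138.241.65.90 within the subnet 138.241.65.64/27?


Subnet network: 138.241.65.64
Test IP AND mask: 138.241.65.64
Yes, 138.241.65.90 is in 138.241.65.64/27


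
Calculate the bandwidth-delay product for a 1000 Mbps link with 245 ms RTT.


BDP = bandwidth * RTT
= 1000 Mbps * 245 ms
= 1000 * 1e6 * 245 / 1000 bits
= 245000000 bits
= 30625000 bytes
= 29907.2266 KB
BDP = 245000000 bits (30625000 bytes)


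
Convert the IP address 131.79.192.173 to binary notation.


131 = 10000011
79 = 01001111
192 = 11000000
173 = 10101101
Binary: 10000011.01001111.11000000.10101101


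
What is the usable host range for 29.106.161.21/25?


Network: 29.106.161.0
Broadcast: 29.106.161.127
First usable = network + 1
Last usable = broadcast - 1
Range: 29.106.161.1 to 29.106.161.126


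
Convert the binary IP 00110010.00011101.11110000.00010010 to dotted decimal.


00110010 = 50
00011101 = 29
11110000 = 240
00010010 = 18
IP: 50.29.240.18


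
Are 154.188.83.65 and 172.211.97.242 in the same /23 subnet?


Mask: 255.255.254.0
154.188.83.65 AND mask = 154.188.82.0
172.211.97.242 AND mask = 172.211.96.0
No, different subnets (154.188.82.0 vs 172.211.96.0)


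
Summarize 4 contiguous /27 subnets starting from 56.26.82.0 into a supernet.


Original prefix: /27
Number of subnets: 4 = 2^2
New prefix = 27 - 2 = 25
Supernet: 56.26.82.0/25


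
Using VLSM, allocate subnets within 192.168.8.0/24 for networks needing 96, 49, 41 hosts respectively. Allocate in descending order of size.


96 hosts -> /25 (126 usable): 192.168.8.0/25
49 hosts -> /26 (62 usable): 192.168.8.128/26
41 hosts -> /26 (62 usable): 192.168.8.192/26
Allocation: 192.168.8.0/25 (96 hosts, 126 usable); 192.168.8.128/26 (49 hosts, 62 usable); 192.168.8.192/26 (41 hosts, 62 usable)


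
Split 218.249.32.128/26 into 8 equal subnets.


New prefix = 26 + 3 = 29
Each subnet has 8 addresses
  218.249.32.128/29
  218.249.32.136/29
  218.249.32.144/29
  218.249.32.152/29
  218.249.32.160/29
  218.249.32.168/29
  218.249.32.176/29
  218.249.32.184/29
Subnets: 218.249.32.128/29, 218.249.32.136/29, 218.249.32.144/29, 218.249.32.152/29, 218.249.32.160/29, 218.249.32.168/29, 218.249.32.176/29, 218.249.32.184/29


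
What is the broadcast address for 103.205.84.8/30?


Network: 103.205.84.8/30
Host bits = 2
Set all host bits to 1:
Broadcast: 103.205.84.11


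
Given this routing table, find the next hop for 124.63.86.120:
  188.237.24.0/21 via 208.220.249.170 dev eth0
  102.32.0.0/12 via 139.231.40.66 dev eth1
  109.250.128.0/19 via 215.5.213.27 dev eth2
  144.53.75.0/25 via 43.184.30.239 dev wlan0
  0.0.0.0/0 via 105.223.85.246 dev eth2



Longest prefix match for 124.63.86.120:
  /21 188.237.24.0: no
  /12 102.32.0.0: no
  /19 109.250.128.0: no
  /25 144.53.75.0: no
  /0 0.0.0.0: MATCH
Selected: next-hop 105.223.85.246 via eth2 (matched /0)


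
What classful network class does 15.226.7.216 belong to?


First octet: 15
Binary: 00001111
0xxxxxxx -> Class A (1-126)
Class A, default mask 255.0.0.0 (/8)


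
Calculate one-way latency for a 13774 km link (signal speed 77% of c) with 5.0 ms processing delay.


Speed = 0.77 * 3e5 km/s = 231000 km/s
Propagation delay = 13774 / 231000 = 0.0596 s = 59.6277 ms
Processing delay = 5.0 ms
Total one-way latency = 64.6277 ms


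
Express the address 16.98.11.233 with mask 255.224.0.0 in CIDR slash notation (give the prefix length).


Binary: 11111111.11100000.00000000.00000000
Count leading 1s
Prefix: /11


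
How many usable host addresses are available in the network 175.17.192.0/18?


Host bits = 32 - 18 = 14
Total addresses = 2^14 = 16384
Usable = total - 2 (network and broadcast)
Usable hosts: 16382


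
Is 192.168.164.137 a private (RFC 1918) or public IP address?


RFC 1918 private ranges:
  10.0.0.0/8 (10.0.0.0 - 10.255.255.255)
  172.16.0.0/12 (172.16.0.0 - 172.31.255.255)
  192.168.0.0/16 (192.168.0.0 - 192.168.255.255)
Private (in 192.168.0.0/16)


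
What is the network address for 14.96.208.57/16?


IP:   00001110.01100000.11010000.00111001
Mask: 11111111.11111111.00000000.00000000
AND operation:
Net:  00001110.01100000.00000000.00000000
Network: 14.96.0.0/16


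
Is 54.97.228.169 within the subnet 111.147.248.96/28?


Subnet network: 111.147.248.96
Test IP AND mask: 54.97.228.160
No, 54.97.228.169 is not in 111.147.248.96/28


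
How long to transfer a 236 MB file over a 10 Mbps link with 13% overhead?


Effective throughput = 10 * (1 - 13/100) = 8.7 Mbps
File size in Mb = 236 * 8 = 1888 Mb
Time = 1888 / 8.7
Time = 217.0115 seconds


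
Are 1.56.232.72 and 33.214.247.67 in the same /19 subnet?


Mask: 255.255.224.0
1.56.232.72 AND mask = 1.56.224.0
33.214.247.67 AND mask = 33.214.224.0
No, different subnets (1.56.224.0 vs 33.214.224.0)


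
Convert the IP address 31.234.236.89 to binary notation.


31 = 00011111
234 = 11101010
236 = 11101100
89 = 01011001
Binary: 00011111.11101010.11101100.01011001


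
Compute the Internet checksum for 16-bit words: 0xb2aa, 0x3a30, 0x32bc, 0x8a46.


Sum all words (with carry folding):
+ 0xb2aa = 0xb2aa
+ 0x3a30 = 0xecda
+ 0x32bc = 0x1f97
+ 0x8a46 = 0xa9dd
One's complement: ~0xa9dd
Checksum = 0x5622


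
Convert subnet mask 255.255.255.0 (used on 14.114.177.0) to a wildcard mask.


Subnet mask: 255.255.255.0
Wildcard = 255.255.255.255 - subnet mask
255 - 255 = 0
255 - 255 = 0
255 - 255 = 0
255 - 0 = 255
Wildcard: 0.0.0.255


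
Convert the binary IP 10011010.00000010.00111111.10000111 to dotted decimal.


10011010 = 154
00000010 = 2
00111111 = 63
10000111 = 135
IP: 154.2.63.135


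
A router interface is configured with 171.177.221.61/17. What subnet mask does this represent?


/17 means 17 network bits, 15 host bits
Binary: 11111111111111111000000000000000
Mask: 255.255.128.0


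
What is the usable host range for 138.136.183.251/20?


Network: 138.136.176.0
Broadcast: 138.136.191.255
First usable = network + 1
Last usable = broadcast - 1
Range: 138.136.176.1 to 138.136.191.254


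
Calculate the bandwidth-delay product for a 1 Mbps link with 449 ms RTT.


BDP = bandwidth * RTT
= 1 Mbps * 449 ms
= 1 * 1e6 * 449 / 1000 bits
= 449000 bits
= 56125 bytes
= 54.8096 KB
BDP = 449000 bits (56125 bytes)


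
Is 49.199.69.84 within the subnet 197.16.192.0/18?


Subnet network: 197.16.192.0
Test IP AND mask: 49.199.64.0
No, 49.199.69.84 is not in 197.16.192.0/18


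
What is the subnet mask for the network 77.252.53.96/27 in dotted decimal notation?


/27 means 27 network bits, 5 host bits
Binary: 11111111111111111111111111100000
Mask: 255.255.255.224


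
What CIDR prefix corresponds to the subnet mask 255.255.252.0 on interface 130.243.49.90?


Binary: 11111111.11111111.11111100.00000000
Count leading 1s
Prefix: /22


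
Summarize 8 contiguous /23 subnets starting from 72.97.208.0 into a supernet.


Original prefix: /23
Number of subnets: 8 = 2^3
New prefix = 23 - 3 = 20
Supernet: 72.97.208.0/20


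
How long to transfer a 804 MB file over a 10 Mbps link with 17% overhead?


Effective throughput = 10 * (1 - 17/100) = 8.3 Mbps
File size in Mb = 804 * 8 = 6432 Mb
Time = 6432 / 8.3
Time = 774.9398 seconds


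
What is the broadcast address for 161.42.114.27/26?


Network: 161.42.114.0/26
Host bits = 6
Set all host bits to 1:
Broadcast: 161.42.114.63


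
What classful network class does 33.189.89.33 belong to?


First octet: 33
Binary: 00100001
0xxxxxxx -> Class A (1-126)
Class A, default mask 255.0.0.0 (/8)


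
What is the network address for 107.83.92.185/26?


IP:   01101011.01010011.01011100.10111001
Mask: 11111111.11111111.11111111.11000000
AND operation:
Net:  01101011.01010011.01011100.10000000
Network: 107.83.92.128/26


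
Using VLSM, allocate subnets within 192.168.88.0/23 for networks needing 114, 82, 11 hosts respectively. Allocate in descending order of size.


114 hosts -> /25 (126 usable): 192.168.88.0/25
82 hosts -> /25 (126 usable): 192.168.88.128/25
11 hosts -> /28 (14 usable): 192.168.89.0/28
Allocation: 192.168.88.0/25 (114 hosts, 126 usable); 192.168.88.128/25 (82 hosts, 126 usable); 192.168.89.0/28 (11 hosts, 14 usable)


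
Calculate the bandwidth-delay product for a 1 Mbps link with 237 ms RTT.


BDP = bandwidth * RTT
= 1 Mbps * 237 ms
= 1 * 1e6 * 237 / 1000 bits
= 237000 bits
= 29625 bytes
= 28.9307 KB
BDP = 237000 bits (29625 bytes)


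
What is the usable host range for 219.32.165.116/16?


Network: 219.32.0.0
Broadcast: 219.32.255.255
First usable = network + 1
Last usable = broadcast - 1
Range: 219.32.0.1 to 219.32.255.254


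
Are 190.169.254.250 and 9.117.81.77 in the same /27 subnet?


Mask: 255.255.255.224
190.169.254.250 AND mask = 190.169.254.224
9.117.81.77 AND mask = 9.117.81.64
No, different subnets (190.169.254.224 vs 9.117.81.64)


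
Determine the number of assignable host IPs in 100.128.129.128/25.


Host bits = 32 - 25 = 7
Total addresses = 2^7 = 128
Usable = total - 2 (network and broadcast)
Usable hosts: 126


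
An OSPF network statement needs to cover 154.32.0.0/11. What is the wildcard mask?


Subnet mask: 255.224.0.0
Wildcard = 255.255.255.255 - subnet mask
255 - 255 = 0
255 - 224 = 31
255 - 0 = 255
255 - 0 = 255
Wildcard: 0.31.255.255


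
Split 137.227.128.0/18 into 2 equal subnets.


New prefix = 18 + 1 = 19
Each subnet has 8192 addresses
  137.227.128.0/19
  137.227.160.0/19
Subnets: 137.227.128.0/19, 137.227.160.0/19


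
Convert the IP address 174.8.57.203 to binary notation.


174 = 10101110
8 = 00001000
57 = 00111001
203 = 11001011
Binary: 10101110.00001000.00111001.11001011


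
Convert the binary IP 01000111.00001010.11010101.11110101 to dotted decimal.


01000111 = 71
00001010 = 10
11010101 = 213
11110101 = 245
IP: 71.10.213.245


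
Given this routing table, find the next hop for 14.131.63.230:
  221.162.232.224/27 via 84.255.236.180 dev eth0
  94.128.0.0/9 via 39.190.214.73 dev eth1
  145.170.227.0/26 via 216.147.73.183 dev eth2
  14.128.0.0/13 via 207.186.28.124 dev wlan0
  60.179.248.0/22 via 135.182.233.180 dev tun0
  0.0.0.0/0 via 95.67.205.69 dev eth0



Longest prefix match for 14.131.63.230:
  /27 221.162.232.224: no
  /9 94.128.0.0: no
  /26 145.170.227.0: no
  /13 14.128.0.0: MATCH
  /22 60.179.248.0: no
  /0 0.0.0.0: MATCH
Selected: next-hop 207.186.28.124 via wlan0 (matched /13)


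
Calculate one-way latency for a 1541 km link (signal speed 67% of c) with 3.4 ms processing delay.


Speed = 0.67 * 3e5 km/s = 201000 km/s
Propagation delay = 1541 / 201000 = 0.0077 s = 7.6667 ms
Processing delay = 3.4 ms
Total one-way latency = 11.0667 ms


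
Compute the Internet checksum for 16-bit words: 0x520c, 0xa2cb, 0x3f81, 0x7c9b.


Sum all words (with carry folding):
+ 0x520c = 0x520c
+ 0xa2cb = 0xf4d7
+ 0x3f81 = 0x3459
+ 0x7c9b = 0xb0f4
One's complement: ~0xb0f4
Checksum = 0x4f0b


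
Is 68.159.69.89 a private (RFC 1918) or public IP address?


RFC 1918 private ranges:
  10.0.0.0/8 (10.0.0.0 - 10.255.255.255)
  172.16.0.0/12 (172.16.0.0 - 172.31.255.255)
  192.168.0.0/16 (192.168.0.0 - 192.168.255.255)
Public (not in any RFC 1918 range)


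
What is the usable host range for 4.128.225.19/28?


Network: 4.128.225.16
Broadcast: 4.128.225.31
First usable = network + 1
Last usable = broadcast - 1
Range: 4.128.225.17 to 4.128.225.30


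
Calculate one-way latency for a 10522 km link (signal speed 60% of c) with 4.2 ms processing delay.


Speed = 0.6 * 3e5 km/s = 180000 km/s
Propagation delay = 10522 / 180000 = 0.0585 s = 58.4556 ms
Processing delay = 4.2 ms
Total one-way latency = 62.6556 ms


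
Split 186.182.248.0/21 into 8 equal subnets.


New prefix = 21 + 3 = 24
Each subnet has 256 addresses
  186.182.248.0/24
  186.182.249.0/24
  186.182.250.0/24
  186.182.251.0/24
  186.182.252.0/24
  186.182.253.0/24
  186.182.254.0/24
  186.182.255.0/24
Subnets: 186.182.248.0/24, 186.182.249.0/24, 186.182.250.0/24, 186.182.251.0/24, 186.182.252.0/24, 186.182.253.0/24, 186.182.254.0/24, 186.182.255.0/24


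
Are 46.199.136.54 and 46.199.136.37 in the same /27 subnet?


Mask: 255.255.255.224
46.199.136.54 AND mask = 46.199.136.32
46.199.136.37 AND mask = 46.199.136.32
Yes, same subnet (46.199.136.32)


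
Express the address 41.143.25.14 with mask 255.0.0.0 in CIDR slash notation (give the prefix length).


Binary: 11111111.00000000.00000000.00000000
Count leading 1s
Prefix: /8


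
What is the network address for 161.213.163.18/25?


IP:   10100001.11010101.10100011.00010010
Mask: 11111111.11111111.11111111.10000000
AND operation:
Net:  10100001.11010101.10100011.00000000
Network: 161.213.163.0/25


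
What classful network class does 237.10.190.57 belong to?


First octet: 237
Binary: 11101101
1110xxxx -> Class D (224-239)
Class D (multicast), default mask N/A


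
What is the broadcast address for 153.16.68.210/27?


Network: 153.16.68.192/27
Host bits = 5
Set all host bits to 1:
Broadcast: 153.16.68.223


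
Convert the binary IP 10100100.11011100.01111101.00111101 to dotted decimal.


10100100 = 164
11011100 = 220
01111101 = 125
00111101 = 61
IP: 164.220.125.61


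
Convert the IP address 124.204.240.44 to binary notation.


124 = 01111100
204 = 11001100
240 = 11110000
44 = 00101100
Binary: 01111100.11001100.11110000.00101100


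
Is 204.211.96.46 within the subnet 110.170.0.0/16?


Subnet network: 110.170.0.0
Test IP AND mask: 204.211.0.0
No, 204.211.96.46 is not in 110.170.0.0/16


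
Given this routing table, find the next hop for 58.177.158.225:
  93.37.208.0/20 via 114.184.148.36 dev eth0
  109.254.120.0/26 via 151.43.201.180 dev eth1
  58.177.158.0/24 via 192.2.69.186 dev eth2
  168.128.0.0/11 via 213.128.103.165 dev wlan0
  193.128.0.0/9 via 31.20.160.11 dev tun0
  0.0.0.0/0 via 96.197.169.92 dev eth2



Longest prefix match for 58.177.158.225:
  /20 93.37.208.0: no
  /26 109.254.120.0: no
  /24 58.177.158.0: MATCH
  /11 168.128.0.0: no
  /9 193.128.0.0: no
  /0 0.0.0.0: MATCH
Selected: next-hop 192.2.69.186 via eth2 (matched /24)


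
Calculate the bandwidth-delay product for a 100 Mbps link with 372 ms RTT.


BDP = bandwidth * RTT
= 100 Mbps * 372 ms
= 100 * 1e6 * 372 / 1000 bits
= 37200000 bits
= 4650000 bytes
= 4541.0156 KB
BDP = 37200000 bits (4650000 bytes)


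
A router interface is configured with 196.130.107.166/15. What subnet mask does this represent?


/15 means 15 network bits, 17 host bits
Binary: 11111111111111100000000000000000
Mask: 255.254.0.0


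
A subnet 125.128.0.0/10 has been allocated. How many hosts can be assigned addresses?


Host bits = 32 - 10 = 22
Total addresses = 2^22 = 4194304
Usable = total - 2 (network and broadcast)
Usable hosts: 4194302


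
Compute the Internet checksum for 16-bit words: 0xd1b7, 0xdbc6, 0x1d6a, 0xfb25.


Sum all words (with carry folding):
+ 0xd1b7 = 0xd1b7
+ 0xdbc6 = 0xad7e
+ 0x1d6a = 0xcae8
+ 0xfb25 = 0xc60e
One's complement: ~0xc60e
Checksum = 0x39f1


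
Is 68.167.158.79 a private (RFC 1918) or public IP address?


RFC 1918 private ranges:
  10.0.0.0/8 (10.0.0.0 - 10.255.255.255)
  172.16.0.0/12 (172.16.0.0 - 172.31.255.255)
  192.168.0.0/16 (192.168.0.0 - 192.168.255.255)
Public (not in any RFC 1918 range)


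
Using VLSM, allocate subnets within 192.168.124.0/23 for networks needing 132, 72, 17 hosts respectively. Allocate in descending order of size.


132 hosts -> /24 (254 usable): 192.168.124.0/24
72 hosts -> /25 (126 usable): 192.168.125.0/25
17 hosts -> /27 (30 usable): 192.168.125.128/27
Allocation: 192.168.124.0/24 (132 hosts, 254 usable); 192.168.125.0/25 (72 hosts, 126 usable); 192.168.125.128/27 (17 hosts, 30 usable)


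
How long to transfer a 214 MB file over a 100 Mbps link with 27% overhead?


Effective throughput = 100 * (1 - 27/100) = 73 Mbps
File size in Mb = 214 * 8 = 1712 Mb
Time = 1712 / 73
Time = 23.4521 seconds


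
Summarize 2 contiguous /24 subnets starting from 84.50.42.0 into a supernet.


Original prefix: /24
Number of subnets: 2 = 2^1
New prefix = 24 - 1 = 23
Supernet: 84.50.42.0/23


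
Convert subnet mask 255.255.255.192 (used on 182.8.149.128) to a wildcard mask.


Subnet mask: 255.255.255.192
Wildcard = 255.255.255.255 - subnet mask
255 - 255 = 0
255 - 255 = 0
255 - 255 = 0
255 - 192 = 63
Wildcard: 0.0.0.63


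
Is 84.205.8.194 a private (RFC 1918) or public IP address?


RFC 1918 private ranges:
  10.0.0.0/8 (10.0.0.0 - 10.255.255.255)
  172.16.0.0/12 (172.16.0.0 - 172.31.255.255)
  192.168.0.0/16 (192.168.0.0 - 192.168.255.255)
Public (not in any RFC 1918 range)


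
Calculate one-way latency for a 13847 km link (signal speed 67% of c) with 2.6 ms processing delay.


Speed = 0.67 * 3e5 km/s = 201000 km/s
Propagation delay = 13847 / 201000 = 0.0689 s = 68.8905 ms
Processing delay = 2.6 ms
Total one-way latency = 71.4905 ms


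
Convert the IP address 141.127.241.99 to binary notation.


141 = 10001101
127 = 01111111
241 = 11110001
99 = 01100011
Binary: 10001101.01111111.11110001.01100011


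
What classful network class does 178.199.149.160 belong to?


First octet: 178
Binary: 10110010
10xxxxxx -> Class B (128-191)
Class B, default mask 255.255.0.0 (/16)


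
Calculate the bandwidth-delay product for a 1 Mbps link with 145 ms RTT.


BDP = bandwidth * RTT
= 1 Mbps * 145 ms
= 1 * 1e6 * 145 / 1000 bits
= 145000 bits
= 18125 bytes
= 17.7002 KB
BDP = 145000 bits (18125 bytes)


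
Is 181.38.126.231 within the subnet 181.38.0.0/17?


Subnet network: 181.38.0.0
Test IP AND mask: 181.38.0.0
Yes, 181.38.126.231 is in 181.38.0.0/17


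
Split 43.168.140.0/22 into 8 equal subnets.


New prefix = 22 + 3 = 25
Each subnet has 128 addresses
  43.168.140.0/25
  43.168.140.128/25
  43.168.141.0/25
  43.168.141.128/25
  43.168.142.0/25
  43.168.142.128/25
  43.168.143.0/25
  43.168.143.128/25
Subnets: 43.168.140.0/25, 43.168.140.128/25, 43.168.141.0/25, 43.168.141.128/25, 43.168.142.0/25, 43.168.142.128/25, 43.168.143.0/25, 43.168.143.128/25


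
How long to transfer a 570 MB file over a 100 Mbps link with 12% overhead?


Effective throughput = 100 * (1 - 12/100) = 88 Mbps
File size in Mb = 570 * 8 = 4560 Mb
Time = 4560 / 88
Time = 51.8182 seconds


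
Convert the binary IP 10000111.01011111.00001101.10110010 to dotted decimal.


10000111 = 135
01011111 = 95
00001101 = 13
10110010 = 178
IP: 135.95.13.178


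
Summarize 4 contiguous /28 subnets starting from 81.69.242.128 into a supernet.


Original prefix: /28
Number of subnets: 4 = 2^2
New prefix = 28 - 2 = 26
Supernet: 81.69.242.128/26


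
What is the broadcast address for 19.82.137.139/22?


Network: 19.82.136.0/22
Host bits = 10
Set all host bits to 1:
Broadcast: 19.82.139.255


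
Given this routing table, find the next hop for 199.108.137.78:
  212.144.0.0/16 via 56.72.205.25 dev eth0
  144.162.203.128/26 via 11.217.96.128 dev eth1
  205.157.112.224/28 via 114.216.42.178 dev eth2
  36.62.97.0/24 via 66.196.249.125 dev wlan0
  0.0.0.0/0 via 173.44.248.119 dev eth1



Longest prefix match for 199.108.137.78:
  /16 212.144.0.0: no
  /26 144.162.203.128: no
  /28 205.157.112.224: no
  /24 36.62.97.0: no
  /0 0.0.0.0: MATCH
Selected: next-hop 173.44.248.119 via eth1 (matched /0)


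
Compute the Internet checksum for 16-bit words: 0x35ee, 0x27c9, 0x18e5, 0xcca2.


Sum all words (with carry folding):
+ 0x35ee = 0x35ee
+ 0x27c9 = 0x5db7
+ 0x18e5 = 0x769c
+ 0xcca2 = 0x433f
One's complement: ~0x433f
Checksum = 0xbcc0


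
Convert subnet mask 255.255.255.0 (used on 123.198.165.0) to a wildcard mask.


Subnet mask: 255.255.255.0
Wildcard = 255.255.255.255 - subnet mask
255 - 255 = 0
255 - 255 = 0
255 - 255 = 0
255 - 0 = 255
Wildcard: 0.0.0.255


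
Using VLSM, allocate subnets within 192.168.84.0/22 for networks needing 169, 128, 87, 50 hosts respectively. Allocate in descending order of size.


169 hosts -> /24 (254 usable): 192.168.84.0/24
128 hosts -> /24 (254 usable): 192.168.85.0/24
87 hosts -> /25 (126 usable): 192.168.86.0/25
50 hosts -> /26 (62 usable): 192.168.86.128/26
Allocation: 192.168.84.0/24 (169 hosts, 254 usable); 192.168.85.0/24 (128 hosts, 254 usable); 192.168.86.0/25 (87 hosts, 126 usable); 192.168.86.128/26 (50 hosts, 62 usable)


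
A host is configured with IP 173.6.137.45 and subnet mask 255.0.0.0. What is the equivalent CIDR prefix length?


Binary: 11111111.00000000.00000000.00000000
Count leading 1s
Prefix: /8


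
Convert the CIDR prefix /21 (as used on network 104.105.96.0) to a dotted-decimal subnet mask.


/21 means 21 network bits, 11 host bits
Binary: 11111111111111111111100000000000
Mask: 255.255.248.0


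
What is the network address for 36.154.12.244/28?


IP:   00100100.10011010.00001100.11110100
Mask: 11111111.11111111.11111111.11110000
AND operation:
Net:  00100100.10011010.00001100.11110000
Network: 36.154.12.240/28


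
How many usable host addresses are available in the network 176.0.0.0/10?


Host bits = 32 - 10 = 22
Total addresses = 2^22 = 4194304
Usable = total - 2 (network and broadcast)
Usable hosts: 4194302


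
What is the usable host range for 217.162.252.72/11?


Network: 217.160.0.0
Broadcast: 217.191.255.255
First usable = network + 1
Last usable = broadcast - 1
Range: 217.160.0.1 to 217.191.255.254


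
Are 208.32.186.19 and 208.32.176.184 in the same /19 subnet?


Mask: 255.255.224.0
208.32.186.19 AND mask = 208.32.160.0
208.32.176.184 AND mask = 208.32.160.0
Yes, same subnet (208.32.160.0)


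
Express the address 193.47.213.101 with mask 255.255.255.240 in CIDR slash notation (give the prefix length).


Binary: 11111111.11111111.11111111.11110000
Count leading 1s
Prefix: /28


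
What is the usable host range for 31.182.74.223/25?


Network: 31.182.74.128
Broadcast: 31.182.74.255
First usable = network + 1
Last usable = broadcast - 1
Range: 31.182.74.129 to 31.182.74.254


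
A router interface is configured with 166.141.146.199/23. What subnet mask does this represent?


/23 means 23 network bits, 9 host bits
Binary: 11111111111111111111111000000000
Mask: 255.255.254.0


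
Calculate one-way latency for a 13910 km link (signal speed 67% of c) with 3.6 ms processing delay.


Speed = 0.67 * 3e5 km/s = 201000 km/s
Propagation delay = 13910 / 201000 = 0.0692 s = 69.204 ms
Processing delay = 3.6 ms
Total one-way latency = 72.804 ms


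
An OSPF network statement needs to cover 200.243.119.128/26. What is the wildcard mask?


Subnet mask: 255.255.255.192
Wildcard = 255.255.255.255 - subnet mask
255 - 255 = 0
255 - 255 = 0
255 - 255 = 0
255 - 192 = 63
Wildcard: 0.0.0.63


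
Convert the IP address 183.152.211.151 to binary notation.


183 = 10110111
152 = 10011000
211 = 11010011
151 = 10010111
Binary: 10110111.10011000.11010011.10010111


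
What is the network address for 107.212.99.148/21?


IP:   01101011.11010100.01100011.10010100
Mask: 11111111.11111111.11111000.00000000
AND operation:
Net:  01101011.11010100.01100000.00000000
Network: 107.212.96.0/21


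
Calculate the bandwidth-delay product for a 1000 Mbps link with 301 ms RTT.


BDP = bandwidth * RTT
= 1000 Mbps * 301 ms
= 1000 * 1e6 * 301 / 1000 bits
= 301000000 bits
= 37625000 bytes
= 36743.1641 KB
BDP = 301000000 bits (37625000 bytes)


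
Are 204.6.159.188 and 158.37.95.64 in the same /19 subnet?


Mask: 255.255.224.0
204.6.159.188 AND mask = 204.6.128.0
158.37.95.64 AND mask = 158.37.64.0
No, different subnets (204.6.128.0 vs 158.37.64.0)


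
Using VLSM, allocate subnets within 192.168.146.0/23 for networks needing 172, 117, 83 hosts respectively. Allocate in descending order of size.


172 hosts -> /24 (254 usable): 192.168.146.0/24
117 hosts -> /25 (126 usable): 192.168.147.0/25
83 hosts -> /25 (126 usable): 192.168.147.128/25
Allocation: 192.168.146.0/24 (172 hosts, 254 usable); 192.168.147.0/25 (117 hosts, 126 usable); 192.168.147.128/25 (83 hosts, 126 usable)


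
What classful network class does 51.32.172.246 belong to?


First octet: 51
Binary: 00110011
0xxxxxxx -> Class A (1-126)
Class A, default mask 255.0.0.0 (/8)


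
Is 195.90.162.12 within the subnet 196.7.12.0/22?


Subnet network: 196.7.12.0
Test IP AND mask: 195.90.160.0
No, 195.90.162.12 is not in 196.7.12.0/22


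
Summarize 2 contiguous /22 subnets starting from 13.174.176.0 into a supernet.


Original prefix: /22
Number of subnets: 2 = 2^1
New prefix = 22 - 1 = 21
Supernet: 13.174.176.0/21


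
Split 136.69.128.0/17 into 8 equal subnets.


New prefix = 17 + 3 = 20
Each subnet has 4096 addresses
  136.69.128.0/20
  136.69.144.0/20
  136.69.160.0/20
  136.69.176.0/20
  136.69.192.0/20
  136.69.208.0/20
  136.69.224.0/20
  136.69.240.0/20
Subnets: 136.69.128.0/20, 136.69.144.0/20, 136.69.160.0/20, 136.69.176.0/20, 136.69.192.0/20, 136.69.208.0/20, 136.69.224.0/20, 136.69.240.0/20


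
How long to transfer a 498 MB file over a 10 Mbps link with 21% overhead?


Effective throughput = 10 * (1 - 21/100) = 7.9 Mbps
File size in Mb = 498 * 8 = 3984 Mb
Time = 3984 / 7.9
Time = 504.3038 seconds


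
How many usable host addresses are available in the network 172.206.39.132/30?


Host bits = 32 - 30 = 2
Total addresses = 2^2 = 4
Usable = total - 2 (network and broadcast)
Usable hosts: 2


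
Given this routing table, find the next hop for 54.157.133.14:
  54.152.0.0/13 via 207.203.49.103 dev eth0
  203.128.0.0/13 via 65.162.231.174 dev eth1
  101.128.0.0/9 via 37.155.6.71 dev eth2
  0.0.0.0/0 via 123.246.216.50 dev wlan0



Longest prefix match for 54.157.133.14:
  /13 54.152.0.0: MATCH
  /13 203.128.0.0: no
  /9 101.128.0.0: no
  /0 0.0.0.0: MATCH
Selected: next-hop 207.203.49.103 via eth0 (matched /13)


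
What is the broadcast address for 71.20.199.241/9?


Network: 71.0.0.0/9
Host bits = 23
Set all host bits to 1:
Broadcast: 71.127.255.255


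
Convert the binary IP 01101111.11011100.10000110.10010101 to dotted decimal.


01101111 = 111
11011100 = 220
10000110 = 134
10010101 = 149
IP: 111.220.134.149


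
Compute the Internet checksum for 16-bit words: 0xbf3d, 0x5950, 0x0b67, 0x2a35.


Sum all words (with carry folding):
+ 0xbf3d = 0xbf3d
+ 0x5950 = 0x188e
+ 0x0b67 = 0x23f5
+ 0x2a35 = 0x4e2a
One's complement: ~0x4e2a
Checksum = 0xb1d5


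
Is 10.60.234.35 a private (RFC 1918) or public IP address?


RFC 1918 private ranges:
  10.0.0.0/8 (10.0.0.0 - 10.255.255.255)
  172.16.0.0/12 (172.16.0.0 - 172.31.255.255)
  192.168.0.0/16 (192.168.0.0 - 192.168.255.255)
Private (in 10.0.0.0/8)


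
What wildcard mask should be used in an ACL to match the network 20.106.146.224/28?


Subnet mask: 255.255.255.240
Wildcard = 255.255.255.255 - subnet mask
255 - 255 = 0
255 - 255 = 0
255 - 255 = 0
255 - 240 = 15
Wildcard: 0.0.0.15


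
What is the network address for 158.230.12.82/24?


IP:   10011110.11100110.00001100.01010010
Mask: 11111111.11111111.11111111.00000000
AND operation:
Net:  10011110.11100110.00001100.00000000
Network: 158.230.12.0/24


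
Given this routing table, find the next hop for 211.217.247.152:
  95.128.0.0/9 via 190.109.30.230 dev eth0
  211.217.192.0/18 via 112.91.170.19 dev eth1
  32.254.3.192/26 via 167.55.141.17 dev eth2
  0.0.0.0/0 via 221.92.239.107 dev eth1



Longest prefix match for 211.217.247.152:
  /9 95.128.0.0: no
  /18 211.217.192.0: MATCH
  /26 32.254.3.192: no
  /0 0.0.0.0: MATCH
Selected: next-hop 112.91.170.19 via eth1 (matched /18)


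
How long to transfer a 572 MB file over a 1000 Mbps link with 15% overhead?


Effective throughput = 1000 * (1 - 15/100) = 850 Mbps
File size in Mb = 572 * 8 = 4576 Mb
Time = 4576 / 850
Time = 5.3835 seconds


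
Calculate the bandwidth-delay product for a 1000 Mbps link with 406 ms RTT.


BDP = bandwidth * RTT
= 1000 Mbps * 406 ms
= 1000 * 1e6 * 406 / 1000 bits
= 406000000 bits
= 50750000 bytes
= 49560.5469 KB
BDP = 406000000 bits (50750000 bytes)


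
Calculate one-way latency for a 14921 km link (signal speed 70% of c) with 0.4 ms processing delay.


Speed = 0.7 * 3e5 km/s = 210000 km/s
Propagation delay = 14921 / 210000 = 0.0711 s = 71.0524 ms
Processing delay = 0.4 ms
Total one-way latency = 71.4524 ms


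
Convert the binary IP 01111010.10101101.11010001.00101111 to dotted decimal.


01111010 = 122
10101101 = 173
11010001 = 209
00101111 = 47
IP: 122.173.209.47


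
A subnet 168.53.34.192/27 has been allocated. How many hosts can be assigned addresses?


Host bits = 32 - 27 = 5
Total addresses = 2^5 = 32
Usable = total - 2 (network and broadcast)
Usable hosts: 30


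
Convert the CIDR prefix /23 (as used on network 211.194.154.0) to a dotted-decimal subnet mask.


/23 means 23 network bits, 9 host bits
Binary: 11111111111111111111111000000000
Mask: 255.255.254.0


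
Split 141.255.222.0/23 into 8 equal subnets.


New prefix = 23 + 3 = 26
Each subnet has 64 addresses
  141.255.222.0/26
  141.255.222.64/26
  141.255.222.128/26
  141.255.222.192/26
  141.255.223.0/26
  141.255.223.64/26
  141.255.223.128/26
  141.255.223.192/26
Subnets: 141.255.222.0/26, 141.255.222.64/26, 141.255.222.128/26, 141.255.222.192/26, 141.255.223.0/26, 141.255.223.64/26, 141.255.223.128/26, 141.255.223.192/26


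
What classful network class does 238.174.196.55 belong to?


First octet: 238
Binary: 11101110
1110xxxx -> Class D (224-239)
Class D (multicast), default mask N/A


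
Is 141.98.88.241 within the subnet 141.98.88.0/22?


Subnet network: 141.98.88.0
Test IP AND mask: 141.98.88.0
Yes, 141.98.88.241 is in 141.98.88.0/22


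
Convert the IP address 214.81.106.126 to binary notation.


214 = 11010110
81 = 01010001
106 = 01101010
126 = 01111110
Binary: 11010110.01010001.01101010.01111110


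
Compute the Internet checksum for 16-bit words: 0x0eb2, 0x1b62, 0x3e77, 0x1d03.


Sum all words (with carry folding):
+ 0x0eb2 = 0x0eb2
+ 0x1b62 = 0x2a14
+ 0x3e77 = 0x688b
+ 0x1d03 = 0x858e
One's complement: ~0x858e
Checksum = 0x7a71


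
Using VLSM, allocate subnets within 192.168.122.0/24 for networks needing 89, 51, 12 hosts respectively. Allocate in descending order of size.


89 hosts -> /25 (126 usable): 192.168.122.0/25
51 hosts -> /26 (62 usable): 192.168.122.128/26
12 hosts -> /28 (14 usable): 192.168.122.192/28
Allocation: 192.168.122.0/25 (89 hosts, 126 usable); 192.168.122.128/26 (51 hosts, 62 usable); 192.168.122.192/28 (12 hosts, 14 usable)


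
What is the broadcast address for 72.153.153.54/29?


Network: 72.153.153.48/29
Host bits = 3
Set all host bits to 1:
Broadcast: 72.153.153.55


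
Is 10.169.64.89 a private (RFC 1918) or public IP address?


RFC 1918 private ranges:
  10.0.0.0/8 (10.0.0.0 - 10.255.255.255)
  172.16.0.0/12 (172.16.0.0 - 172.31.255.255)
  192.168.0.0/16 (192.168.0.0 - 192.168.255.255)
Private (in 10.0.0.0/8)


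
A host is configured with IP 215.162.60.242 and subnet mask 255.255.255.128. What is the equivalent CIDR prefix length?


Binary: 11111111.11111111.11111111.10000000
Count leading 1s
Prefix: /25


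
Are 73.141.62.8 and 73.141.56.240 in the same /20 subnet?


Mask: 255.255.240.0
73.141.62.8 AND mask = 73.141.48.0
73.141.56.240 AND mask = 73.141.48.0
Yes, same subnet (73.141.48.0)


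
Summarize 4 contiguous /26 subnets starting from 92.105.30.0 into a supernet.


Original prefix: /26
Number of subnets: 4 = 2^2
New prefix = 26 - 2 = 24
Supernet: 92.105.30.0/24


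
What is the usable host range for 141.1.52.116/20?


Network: 141.1.48.0
Broadcast: 141.1.63.255
First usable = network + 1
Last usable = broadcast - 1
Range: 141.1.48.1 to 141.1.63.254


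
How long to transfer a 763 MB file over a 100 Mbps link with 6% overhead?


Effective throughput = 100 * (1 - 6/100) = 94 Mbps
File size in Mb = 763 * 8 = 6104 Mb
Time = 6104 / 94
Time = 64.9362 seconds


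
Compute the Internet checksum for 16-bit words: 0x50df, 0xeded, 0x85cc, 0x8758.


Sum all words (with carry folding):
+ 0x50df = 0x50df
+ 0xeded = 0x3ecd
+ 0x85cc = 0xc499
+ 0x8758 = 0x4bf2
One's complement: ~0x4bf2
Checksum = 0xb40d


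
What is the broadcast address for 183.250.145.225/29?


Network: 183.250.145.224/29
Host bits = 3
Set all host bits to 1:
Broadcast: 183.250.145.231


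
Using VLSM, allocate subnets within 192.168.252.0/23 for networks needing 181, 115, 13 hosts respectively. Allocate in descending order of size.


181 hosts -> /24 (254 usable): 192.168.252.0/24
115 hosts -> /25 (126 usable): 192.168.253.0/25
13 hosts -> /28 (14 usable): 192.168.253.128/28
Allocation: 192.168.252.0/24 (181 hosts, 254 usable); 192.168.253.0/25 (115 hosts, 126 usable); 192.168.253.128/28 (13 hosts, 14 usable)


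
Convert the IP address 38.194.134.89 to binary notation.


38 = 00100110
194 = 11000010
134 = 10000110
89 = 01011001
Binary: 00100110.11000010.10000110.01011001


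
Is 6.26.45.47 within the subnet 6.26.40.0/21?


Subnet network: 6.26.40.0
Test IP AND mask: 6.26.40.0
Yes, 6.26.45.47 is in 6.26.40.0/21


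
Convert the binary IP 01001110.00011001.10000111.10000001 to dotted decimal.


01001110 = 78
00011001 = 25
10000111 = 135
10000001 = 129
IP: 78.25.135.129


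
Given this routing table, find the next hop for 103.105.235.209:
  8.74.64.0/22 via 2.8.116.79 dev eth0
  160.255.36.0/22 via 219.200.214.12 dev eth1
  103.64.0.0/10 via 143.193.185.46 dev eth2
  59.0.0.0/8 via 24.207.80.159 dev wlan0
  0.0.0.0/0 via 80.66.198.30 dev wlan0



Longest prefix match for 103.105.235.209:
  /22 8.74.64.0: no
  /22 160.255.36.0: no
  /10 103.64.0.0: MATCH
  /8 59.0.0.0: no
  /0 0.0.0.0: MATCH
Selected: next-hop 143.193.185.46 via eth2 (matched /10)


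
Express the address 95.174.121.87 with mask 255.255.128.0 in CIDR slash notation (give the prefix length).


Binary: 11111111.11111111.10000000.00000000
Count leading 1s
Prefix: /17


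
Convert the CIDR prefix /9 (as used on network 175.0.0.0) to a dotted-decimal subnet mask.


/9 means 9 network bits, 23 host bits
Binary: 11111111100000000000000000000000
Mask: 255.128.0.0


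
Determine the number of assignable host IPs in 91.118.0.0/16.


Host bits = 32 - 16 = 16
Total addresses = 2^16 = 65536
Usable = total - 2 (network and broadcast)
Usable hosts: 65534


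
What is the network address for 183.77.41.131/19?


IP:   10110111.01001101.00101001.10000011
Mask: 11111111.11111111.11100000.00000000
AND operation:
Net:  10110111.01001101.00100000.00000000
Network: 183.77.32.0/19


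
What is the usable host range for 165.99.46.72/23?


Network: 165.99.46.0
Broadcast: 165.99.47.255
First usable = network + 1
Last usable = broadcast - 1
Range: 165.99.46.1 to 165.99.47.254


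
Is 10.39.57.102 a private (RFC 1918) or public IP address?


RFC 1918 private ranges:
  10.0.0.0/8 (10.0.0.0 - 10.255.255.255)
  172.16.0.0/12 (172.16.0.0 - 172.31.255.255)
  192.168.0.0/16 (192.168.0.0 - 192.168.255.255)
Private (in 10.0.0.0/8)


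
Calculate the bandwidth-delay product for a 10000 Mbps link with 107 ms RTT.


BDP = bandwidth * RTT
= 10000 Mbps * 107 ms
= 10000 * 1e6 * 107 / 1000 bits
= 1070000000 bits
= 133750000 bytes
= 130615.2344 KB
BDP = 1070000000 bits (133750000 bytes)


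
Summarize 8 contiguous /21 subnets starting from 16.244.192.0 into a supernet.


Original prefix: /21
Number of subnets: 8 = 2^3
New prefix = 21 - 3 = 18
Supernet: 16.244.192.0/18


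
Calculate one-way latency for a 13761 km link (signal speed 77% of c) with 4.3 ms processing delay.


Speed = 0.77 * 3e5 km/s = 231000 km/s
Propagation delay = 13761 / 231000 = 0.0596 s = 59.5714 ms
Processing delay = 4.3 ms
Total one-way latency = 63.8714 ms


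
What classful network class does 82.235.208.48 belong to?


First octet: 82
Binary: 01010010
0xxxxxxx -> Class A (1-126)
Class A, default mask 255.0.0.0 (/8)


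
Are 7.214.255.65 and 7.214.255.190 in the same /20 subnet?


Mask: 255.255.240.0
7.214.255.65 AND mask = 7.214.240.0
7.214.255.190 AND mask = 7.214.240.0
Yes, same subnet (7.214.240.0)


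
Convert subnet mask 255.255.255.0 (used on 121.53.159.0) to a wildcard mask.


Subnet mask: 255.255.255.0
Wildcard = 255.255.255.255 - subnet mask
255 - 255 = 0
255 - 255 = 0
255 - 255 = 0
255 - 0 = 255
Wildcard: 0.0.0.255


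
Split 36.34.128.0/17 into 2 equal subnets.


New prefix = 17 + 1 = 18
Each subnet has 16384 addresses
  36.34.128.0/18
  36.34.192.0/18
Subnets: 36.34.128.0/18, 36.34.192.0/18


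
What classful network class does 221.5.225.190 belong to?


First octet: 221
Binary: 11011101
110xxxxx -> Class C (192-223)
Class C, default mask 255.255.255.0 (/24)


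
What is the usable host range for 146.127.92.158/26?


Network: 146.127.92.128
Broadcast: 146.127.92.191
First usable = network + 1
Last usable = broadcast - 1
Range: 146.127.92.129 to 146.127.92.190


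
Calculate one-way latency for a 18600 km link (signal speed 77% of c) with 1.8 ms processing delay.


Speed = 0.77 * 3e5 km/s = 231000 km/s
Propagation delay = 18600 / 231000 = 0.0805 s = 80.5195 ms
Processing delay = 1.8 ms
Total one-way latency = 82.3195 ms


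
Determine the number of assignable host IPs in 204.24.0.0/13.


Host bits = 32 - 13 = 19
Total addresses = 2^19 = 524288
Usable = total - 2 (network and broadcast)
Usable hosts: 524286


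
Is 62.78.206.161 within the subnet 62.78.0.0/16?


Subnet network: 62.78.0.0
Test IP AND mask: 62.78.0.0
Yes, 62.78.206.161 is in 62.78.0.0/16


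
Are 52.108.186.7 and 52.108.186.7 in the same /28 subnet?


Mask: 255.255.255.240
52.108.186.7 AND mask = 52.108.186.0
52.108.186.7 AND mask = 52.108.186.0
Yes, same subnet (52.108.186.0)
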